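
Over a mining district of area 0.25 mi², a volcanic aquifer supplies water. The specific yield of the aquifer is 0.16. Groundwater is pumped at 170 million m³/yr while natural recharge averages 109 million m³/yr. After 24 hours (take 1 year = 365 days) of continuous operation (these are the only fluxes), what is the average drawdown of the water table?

A = 0.25 mi² = 6.475 × 10^5 m²
Net abstraction = 170 − 109 = 61 million m³/yr
Q_net = 61 million m³/yr = 1.671 × 10^5 m³/d
t = 24 hours = 1 d
ΔV = Q × t = 1.671 × 10^5 m³/d × 1 d = 1.671 × 10^5 m³
Δh = ΔV / (Sy × A) = 1.671 × 10^5 / (0.16 × 6.475 × 10^5) = 1.613 m

Δh ≈ 1.61 m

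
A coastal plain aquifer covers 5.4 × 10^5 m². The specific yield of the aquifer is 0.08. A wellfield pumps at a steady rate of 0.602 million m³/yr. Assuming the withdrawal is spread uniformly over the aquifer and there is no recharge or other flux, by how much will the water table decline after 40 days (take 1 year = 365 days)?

Q = 0.602 million m³/yr = 1649 m³/d
ΔV = Q × t = 1649 m³/d × 40 d = 65970 m³
Δh = ΔV / (Sy × A) = 65970 / (0.08 × 5.4 × 10^5) = 1.527 m

Δh ≈ 1.53 m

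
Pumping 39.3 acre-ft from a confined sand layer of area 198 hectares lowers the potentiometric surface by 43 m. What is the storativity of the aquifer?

A = 198 hectares = 1.98 × 10^6 m²
ΔV = 39.3 acre-ft = 48480 m³
S = ΔV / (A × Δh) = 48480 m³ / (1.98 × 10^6 m² × 43 m) = 5.694 × 10^-4

S ≈ 5.7 × 10^-4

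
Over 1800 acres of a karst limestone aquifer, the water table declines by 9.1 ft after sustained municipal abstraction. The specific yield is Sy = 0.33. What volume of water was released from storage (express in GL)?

ΔV ≈ 6.67 GL

A = 1800 acres = 7.284 × 10^6 m²
Δh = 9.1 ft = 2.774 m
ΔV = Sy × A × Δh = 0.33 × 7.284 × 10^6 m² × 2.774 m = 6.667 × 10^6 m³
ΔV = 6.667 × 10^6 m³ = 6.667 GL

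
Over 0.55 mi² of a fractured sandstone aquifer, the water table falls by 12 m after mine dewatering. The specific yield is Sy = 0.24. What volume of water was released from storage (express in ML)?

ΔV ≈ 4100 ML

A = 0.55 mi² = 1.424 × 10^6 m²
ΔV = Sy × A × Δh = 0.24 × 1.424 × 10^6 m² × 12 m = 4.103 × 10^6 m³
ΔV = 4.103 × 10^6 m³ = 4103 ML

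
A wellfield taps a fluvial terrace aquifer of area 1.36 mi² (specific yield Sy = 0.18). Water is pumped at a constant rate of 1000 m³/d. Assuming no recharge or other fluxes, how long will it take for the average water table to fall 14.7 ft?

A = 1.36 mi² = 3.522 × 10^6 m²
Δh = 14.7 ft = 4.481 m
ΔV = Sy × A × Δh = 0.18 × 3.522 × 10^6 × 4.481 = 2.841 × 10^6 m³
t = ΔV / Q = 2.841 × 10^6 m³ / 1000 m³/d = 2841 d

t ≈ 2840 days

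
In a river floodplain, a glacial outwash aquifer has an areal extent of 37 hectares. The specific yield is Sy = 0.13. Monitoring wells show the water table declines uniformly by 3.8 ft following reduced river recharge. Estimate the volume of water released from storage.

ΔV ≈ 55700 m³

A = 37 hectares = 3.7 × 10^5 m²
Δh = 3.8 ft = 1.158 m
ΔV = Sy × A × Δh = 0.13 × 3.7 × 10^5 m² × 1.158 m = 55710 m³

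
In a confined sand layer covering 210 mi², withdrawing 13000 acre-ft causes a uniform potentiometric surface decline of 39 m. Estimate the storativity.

A = 210 mi² = 5.439 × 10^8 m²
ΔV = 13000 acre-ft = 1.604 × 10^7 m³
S = ΔV / (A × Δh) = 1.604 × 10^7 m³ / (5.439 × 10^8 m² × 39 m) = 7.56 × 10^-4

S ≈ 7.6 × 10^-4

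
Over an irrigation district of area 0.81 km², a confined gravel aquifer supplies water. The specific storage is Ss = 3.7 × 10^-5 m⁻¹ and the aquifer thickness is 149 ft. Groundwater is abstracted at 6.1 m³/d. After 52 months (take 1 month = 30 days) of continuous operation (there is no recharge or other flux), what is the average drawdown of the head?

Δh ≈ 6.99 m

b = 149 ft = 45.42 m
S = Ss × b = 3.7 × 10^-5 m⁻¹ × 45.42 m = 1.68 × 10^-3
A = 0.81 km² = 8.1 × 10^5 m²
t = 52 months = 1560 d
ΔV = Q × t = 6.1 m³/d × 1560 d = 9516 m³
Δh = ΔV / (S × A) = 9516 / (0.00168 × 8.1 × 10^5) = 6.991 m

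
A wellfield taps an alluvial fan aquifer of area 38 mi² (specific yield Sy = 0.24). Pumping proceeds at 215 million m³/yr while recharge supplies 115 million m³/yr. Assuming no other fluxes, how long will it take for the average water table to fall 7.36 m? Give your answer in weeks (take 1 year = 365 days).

A = 38 mi² = 9.842 × 10^7 m²
ΔV = Sy × A × Δh = 0.24 × 9.842 × 10^7 × 7.36 = 1.738 × 10^8 m³
Net withdrawal = 215 − 115 = 100 million m³/yr = 2.74 × 10^5 m³/d
t = ΔV / Q = 1.738 × 10^8 m³ / 2.74 × 10^5 m³/d = 634.5 d
t = 634.5 d ≈ 90.65 weeks

t ≈ 90.6 weeks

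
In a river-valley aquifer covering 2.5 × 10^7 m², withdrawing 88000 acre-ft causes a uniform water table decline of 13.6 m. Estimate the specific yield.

Sy ≈ 0.32

ΔV = 88000 acre-ft = 1.085 × 10^8 m³
Sy = ΔV / (A × Δh) = 1.085 × 10^8 m³ / (2.5 × 10^7 m² × 13.6 m) = 0.3193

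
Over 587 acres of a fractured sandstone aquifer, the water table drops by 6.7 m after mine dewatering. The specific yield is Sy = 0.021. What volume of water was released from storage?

ΔV ≈ 3.34 × 10^5 m³

A = 587 acres = 2.376 × 10^6 m²
ΔV = Sy × A × Δh = 0.021 × 2.376 × 10^6 m² × 6.7 m = 3.342 × 10^5 m³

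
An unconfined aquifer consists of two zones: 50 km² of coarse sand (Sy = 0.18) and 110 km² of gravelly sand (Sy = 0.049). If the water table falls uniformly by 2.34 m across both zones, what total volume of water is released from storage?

A₁ = 50 km² = 5 × 10^7 m²; A₂ = 110 km² = 1.1 × 10^8 m²
ΔV₁ = 0.18 × 5 × 10^7 × 2.34 = 2.106 × 10^7 m³
ΔV₂ = 0.049 × 1.1 × 10^8 × 2.34 = 1.261 × 10^7 m³
ΔV = ΔV₁ + ΔV₂ = 3.367 × 10^7 m³

ΔV ≈ 3.37 × 10^7 m³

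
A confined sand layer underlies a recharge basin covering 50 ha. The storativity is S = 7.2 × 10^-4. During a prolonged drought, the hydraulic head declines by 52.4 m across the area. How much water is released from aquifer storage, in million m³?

ΔV ≈ 0.0189 million m³

A = 50 ha = 5 × 10^5 m²
ΔV = S × A × Δh = 7.2 × 10^-4 × 5 × 10^5 m² × 52.4 m = 18860 m³
ΔV = 18860 m³ = 0.01886 million m³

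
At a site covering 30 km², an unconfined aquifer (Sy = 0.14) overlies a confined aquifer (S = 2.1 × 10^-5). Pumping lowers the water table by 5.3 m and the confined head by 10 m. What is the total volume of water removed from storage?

ΔV ≈ 2.23 × 10^7 m³

A = 30 km² = 3 × 10^7 m²
Unconfined: ΔV_u = Sy × A × Δh_u = 0.14 × 3 × 10^7 × 5.3 = 2.226 × 10^7 m³
Confined: ΔV_c = S × A × Δh_c = 2.1 × 10^-5 × 3 × 10^7 × 10 = 6300 m³
Total ΔV = 2.226 × 10^7 + 6300 = 2.227 × 10^7 m³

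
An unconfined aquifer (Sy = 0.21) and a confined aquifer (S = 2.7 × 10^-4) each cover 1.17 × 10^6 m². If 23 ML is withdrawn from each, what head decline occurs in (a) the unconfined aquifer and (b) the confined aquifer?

ΔV = 23 ML = 23000 m³
Unconfined: Δh_u = ΔV/(Sy·A) = 23000/(0.21 × 1.17 × 10^6) = 0.09361 m
Confined: Δh_c = ΔV/(S·A) = 23000/(2.7 × 10^-4 × 1.17 × 10^6) = 72.81 m

Δh_u ≈ 0.0936 m; Δh_c ≈ 72.8 m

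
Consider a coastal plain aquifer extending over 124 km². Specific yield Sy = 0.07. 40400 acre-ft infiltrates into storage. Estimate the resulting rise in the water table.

A = 124 km² = 1.24 × 10^8 m²
ΔV = 40400 acre-ft = 4.983 × 10^7 m³
Δh = ΔV / (Sy × A) = 4.983 × 10^7 m³ / (0.07 × 1.24 × 10^8 m²) = 5.741 m

Δh ≈ 5.74 m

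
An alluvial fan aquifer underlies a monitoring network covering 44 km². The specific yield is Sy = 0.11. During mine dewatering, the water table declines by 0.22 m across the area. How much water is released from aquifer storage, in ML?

ΔV ≈ 1060 ML

A = 44 km² = 4.4 × 10^7 m²
ΔV = Sy × A × Δh = 0.11 × 4.4 × 10^7 m² × 0.22 m = 1.065 × 10^6 m³
ΔV = 1.065 × 10^6 m³ = 1065 ML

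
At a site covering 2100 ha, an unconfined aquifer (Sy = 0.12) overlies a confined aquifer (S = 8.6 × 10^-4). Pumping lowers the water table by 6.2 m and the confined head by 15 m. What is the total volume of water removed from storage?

ΔV ≈ 1.59 × 10^7 m³

A = 2100 ha = 2.1 × 10^7 m²
Unconfined: ΔV_u = Sy × A × Δh_u = 0.12 × 2.1 × 10^7 × 6.2 = 1.562 × 10^7 m³
Confined: ΔV_c = S × A × Δh_c = 8.6 × 10^-4 × 2.1 × 10^7 × 15 = 2.709 × 10^5 m³
Total ΔV = 1.562 × 10^7 + 2.709 × 10^5 = 1.589 × 10^7 m³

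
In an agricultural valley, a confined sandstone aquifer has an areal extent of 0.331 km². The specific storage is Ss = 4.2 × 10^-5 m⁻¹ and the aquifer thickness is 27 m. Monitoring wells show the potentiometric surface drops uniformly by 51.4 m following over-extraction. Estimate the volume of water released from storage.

ΔV ≈ 19300 m³

S = Ss × b = 4.2 × 10^-5 m⁻¹ × 27 m = 1.134 × 10^-3
A = 0.331 km² = 3.31 × 10^5 m²
ΔV = S × A × Δh = 0.001134 × 3.31 × 10^5 m² × 51.4 m = 19290 m³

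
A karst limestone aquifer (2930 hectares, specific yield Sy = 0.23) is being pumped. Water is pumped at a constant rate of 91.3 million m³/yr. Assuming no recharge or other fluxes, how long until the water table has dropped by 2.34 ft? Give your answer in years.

t ≈ 0.0526 years

A = 2930 hectares = 2.93 × 10^7 m²
Δh = 2.34 ft = 0.7132 m
ΔV = Sy × A × Δh = 0.23 × 2.93 × 10^7 × 0.7132 = 4.806 × 10^6 m³
Q = 91.3 million m³/yr = 2.501 × 10^5 m³/d
t = ΔV / Q = 4.806 × 10^6 m³ / 2.501 × 10^5 m³/d = 19.22 d
t = 19.22 d ≈ 0.05264 years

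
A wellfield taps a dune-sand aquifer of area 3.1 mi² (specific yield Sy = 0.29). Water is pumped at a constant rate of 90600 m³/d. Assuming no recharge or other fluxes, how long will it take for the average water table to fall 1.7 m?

t ≈ 43.7 days

A = 3.1 mi² = 8.029 × 10^6 m²
ΔV = Sy × A × Δh = 0.29 × 8.029 × 10^6 × 1.7 = 3.958 × 10^6 m³
t = ΔV / Q = 3.958 × 10^6 m³ / 90600 m³/d = 43.69 d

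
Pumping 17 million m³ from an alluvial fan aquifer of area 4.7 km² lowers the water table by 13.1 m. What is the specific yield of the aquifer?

Sy ≈ 0.28

A = 4.7 km² = 4.7 × 10^6 m²
ΔV = 17 million m³ = 1.7 × 10^7 m³
Sy = ΔV / (A × Δh) = 1.7 × 10^7 m³ / (4.7 × 10^6 m² × 13.1 m) = 0.2761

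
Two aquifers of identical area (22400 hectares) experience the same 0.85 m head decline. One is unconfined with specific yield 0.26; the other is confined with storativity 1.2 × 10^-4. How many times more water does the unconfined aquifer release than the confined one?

A = 22400 hectares = 2.24 × 10^8 m²
Unconfined: ΔV_u = Sy × A × Δh = 0.26 × 2.24 × 10^8 × 0.85 = 4.95 × 10^7 m³
Confined: ΔV_c = S × A × Δh = 1.2 × 10^-4 × 2.24 × 10^8 × 0.85 = 22850 m³
Ratio = ΔV_u / ΔV_c = Sy / S = 0.26 / 1.2 × 10^-4 = 2167

ΔV_u / ΔV_c ≈ 2170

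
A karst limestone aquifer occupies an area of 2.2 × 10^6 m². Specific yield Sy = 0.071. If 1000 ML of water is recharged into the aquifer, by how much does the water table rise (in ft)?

Δh ≈ 21 ft

ΔV = 1000 ML = 1 × 10^6 m³
Δh = ΔV / (Sy × A) = 1 × 10^6 m³ / (0.071 × 2.2 × 10^6 m²) = 6.402 m
Δh = 6.402 m = 21 ft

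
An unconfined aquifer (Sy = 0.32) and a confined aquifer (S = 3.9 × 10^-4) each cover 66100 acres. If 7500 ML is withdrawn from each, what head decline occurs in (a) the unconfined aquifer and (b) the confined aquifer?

A = 66100 acres = 2.675 × 10^8 m²
ΔV = 7500 ML = 7.5 × 10^6 m³
Unconfined: Δh_u = ΔV/(Sy·A) = 7.5 × 10^6/(0.32 × 2.675 × 10^8) = 0.08762 m
Confined: Δh_c = ΔV/(S·A) = 7.5 × 10^6/(3.9 × 10^-4 × 2.675 × 10^8) = 71.89 m

Δh_u ≈ 0.0876 m; Δh_c ≈ 71.9 m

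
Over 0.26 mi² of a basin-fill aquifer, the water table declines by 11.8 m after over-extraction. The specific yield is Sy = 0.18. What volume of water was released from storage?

A = 0.26 mi² = 6.734 × 10^5 m²
ΔV = Sy × A × Δh = 0.18 × 6.734 × 10^5 m² × 11.8 m = 1.43 × 10^6 m³

ΔV ≈ 1.43 × 10^6 m³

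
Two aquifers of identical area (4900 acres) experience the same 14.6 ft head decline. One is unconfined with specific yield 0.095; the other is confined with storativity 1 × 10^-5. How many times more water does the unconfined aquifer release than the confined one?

A = 4900 acres = 1.983 × 10^7 m²
Δh = 14.6 ft = 4.45 m
Unconfined: ΔV_u = Sy × A × Δh = 0.095 × 1.983 × 10^7 × 4.45 = 8.383 × 10^6 m³
Confined: ΔV_c = S × A × Δh = 1 × 10^-5 × 1.983 × 10^7 × 4.45 = 882.4 m³
Ratio = ΔV_u / ΔV_c = Sy / S = 0.095 / 1 × 10^-5 = 9500

ΔV_u / ΔV_c ≈ 9500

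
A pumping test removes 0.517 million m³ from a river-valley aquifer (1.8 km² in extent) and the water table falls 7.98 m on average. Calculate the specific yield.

A = 1.8 km² = 1.8 × 10^6 m²
ΔV = 0.517 million m³ = 5.17 × 10^5 m³
Sy = ΔV / (A × Δh) = 5.17 × 10^5 m³ / (1.8 × 10^6 m² × 7.98 m) = 0.03599

Sy ≈ 0.036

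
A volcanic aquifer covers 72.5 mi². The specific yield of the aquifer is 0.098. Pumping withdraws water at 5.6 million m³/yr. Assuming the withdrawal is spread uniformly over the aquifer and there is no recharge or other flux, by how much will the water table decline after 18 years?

Δh ≈ 5.48 m

A = 72.5 mi² = 1.878 × 10^8 m²
Q = 5.6 million m³/yr = 15340 m³/d
t = 18 years = 6570 d
ΔV = Q × t = 15340 m³/d × 6570 d = 1.008 × 10^8 m³
Δh = ΔV / (Sy × A) = 1.008 × 10^8 / (0.098 × 1.878 × 10^8) = 5.478 m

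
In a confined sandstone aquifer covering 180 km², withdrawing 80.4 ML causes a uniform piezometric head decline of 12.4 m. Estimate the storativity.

A = 180 km² = 1.8 × 10^8 m²
ΔV = 80.4 ML = 80400 m³
S = ΔV / (A × Δh) = 80400 m³ / (1.8 × 10^8 m² × 12.4 m) = 3.602 × 10^-5

S ≈ 3.6 × 10^-5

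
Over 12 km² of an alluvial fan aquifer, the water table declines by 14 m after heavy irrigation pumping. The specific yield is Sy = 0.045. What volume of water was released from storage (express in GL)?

A = 12 km² = 1.2 × 10^7 m²
ΔV = Sy × A × Δh = 0.045 × 1.2 × 10^7 m² × 14 m = 7.56 × 10^6 m³
ΔV = 7.56 × 10^6 m³ = 7.56 GL

ΔV ≈ 7.56 GL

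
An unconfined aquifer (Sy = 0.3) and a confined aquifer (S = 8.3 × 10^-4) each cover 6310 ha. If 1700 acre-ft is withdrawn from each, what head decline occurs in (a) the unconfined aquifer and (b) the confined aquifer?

Δh_u ≈ 0.111 m; Δh_c ≈ 40 m

A = 6310 ha = 6.31 × 10^7 m²
ΔV = 1700 acre-ft = 2.097 × 10^6 m³
Unconfined: Δh_u = ΔV/(Sy·A) = 2.097 × 10^6/(0.3 × 6.31 × 10^7) = 0.1108 m
Confined: Δh_c = ΔV/(S·A) = 2.097 × 10^6/(8.3 × 10^-4 × 6.31 × 10^7) = 40.04 m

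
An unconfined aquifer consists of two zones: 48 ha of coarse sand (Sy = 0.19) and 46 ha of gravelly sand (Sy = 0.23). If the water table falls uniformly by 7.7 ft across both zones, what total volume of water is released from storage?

ΔV ≈ 4.62 × 10^5 m³

A₁ = 48 ha = 4.8 × 10^5 m²; A₂ = 46 ha = 4.6 × 10^5 m²
Δh = 7.7 ft = 2.347 m
ΔV₁ = 0.19 × 4.8 × 10^5 × 2.347 = 2.14 × 10^5 m³
ΔV₂ = 0.23 × 4.6 × 10^5 × 2.347 = 2.483 × 10^5 m³
ΔV = ΔV₁ + ΔV₂ = 4.624 × 10^5 m³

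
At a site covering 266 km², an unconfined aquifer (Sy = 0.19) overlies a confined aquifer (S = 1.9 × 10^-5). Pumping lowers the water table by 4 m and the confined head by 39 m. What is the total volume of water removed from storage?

ΔV ≈ 2.02 × 10^8 m³

A = 266 km² = 2.66 × 10^8 m²
Unconfined: ΔV_u = Sy × A × Δh_u = 0.19 × 2.66 × 10^8 × 4 = 2.022 × 10^8 m³
Confined: ΔV_c = S × A × Δh_c = 1.9 × 10^-5 × 2.66 × 10^8 × 39 = 1.971 × 10^5 m³
Total ΔV = 2.022 × 10^8 + 1.971 × 10^5 = 2.024 × 10^8 m³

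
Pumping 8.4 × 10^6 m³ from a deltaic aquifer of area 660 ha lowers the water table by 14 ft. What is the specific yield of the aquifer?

A = 660 ha = 6.6 × 10^6 m²
Δh = 14 ft = 4.267 m
Sy = ΔV / (A × Δh) = 8.4 × 10^6 m³ / (6.6 × 10^6 m² × 4.267 m) = 0.2983

Sy ≈ 0.3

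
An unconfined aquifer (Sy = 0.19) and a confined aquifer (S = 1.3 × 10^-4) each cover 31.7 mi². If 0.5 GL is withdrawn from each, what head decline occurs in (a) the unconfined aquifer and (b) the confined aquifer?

A = 31.7 mi² = 8.21 × 10^7 m²
ΔV = 0.5 GL = 5 × 10^5 m³
Unconfined: Δh_u = ΔV/(Sy·A) = 5 × 10^5/(0.19 × 8.21 × 10^7) = 0.03205 m
Confined: Δh_c = ΔV/(S·A) = 5 × 10^5/(1.3 × 10^-4 × 8.21 × 10^7) = 46.85 m

Δh_u ≈ 0.0321 m; Δh_c ≈ 46.8 m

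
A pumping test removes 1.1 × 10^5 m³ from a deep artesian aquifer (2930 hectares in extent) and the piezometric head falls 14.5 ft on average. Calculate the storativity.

A = 2930 hectares = 2.93 × 10^7 m²
Δh = 14.5 ft = 4.42 m
S = ΔV / (A × Δh) = 1.1 × 10^5 m³ / (2.93 × 10^7 m² × 4.42 m) = 8.495 × 10^-4

S ≈ 8.5 × 10^-4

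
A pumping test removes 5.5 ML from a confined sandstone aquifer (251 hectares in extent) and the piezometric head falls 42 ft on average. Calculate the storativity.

S ≈ 1.7 × 10^-4

A = 251 hectares = 2.51 × 10^6 m²
Δh = 42 ft = 12.8 m
ΔV = 5.5 ML = 5500 m³
S = ΔV / (A × Δh) = 5500 m³ / (2.51 × 10^6 m² × 12.8 m) = 1.712 × 10^-4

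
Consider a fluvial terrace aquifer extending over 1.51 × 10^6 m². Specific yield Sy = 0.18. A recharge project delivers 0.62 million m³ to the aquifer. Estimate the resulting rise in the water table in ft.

Δh ≈ 7.48 ft

ΔV = 0.62 million m³ = 6.2 × 10^5 m³
Δh = ΔV / (Sy × A) = 6.2 × 10^5 m³ / (0.18 × 1.51 × 10^6 m²) = 2.281 m
Δh = 2.281 m = 7.484 ft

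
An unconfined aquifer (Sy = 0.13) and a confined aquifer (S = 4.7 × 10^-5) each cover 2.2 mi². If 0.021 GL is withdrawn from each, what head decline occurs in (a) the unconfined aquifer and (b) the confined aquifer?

Δh_u ≈ 0.0284 m; Δh_c ≈ 78.4 m

A = 2.2 mi² = 5.698 × 10^6 m²
ΔV = 0.021 GL = 21000 m³
Unconfined: Δh_u = ΔV/(Sy·A) = 21000/(0.13 × 5.698 × 10^6) = 0.02835 m
Confined: Δh_c = ΔV/(S·A) = 21000/(4.7 × 10^-5 × 5.698 × 10^6) = 78.42 m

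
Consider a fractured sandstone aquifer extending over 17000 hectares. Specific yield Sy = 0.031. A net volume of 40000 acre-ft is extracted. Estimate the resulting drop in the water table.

A = 17000 hectares = 1.7 × 10^8 m²
ΔV = 40000 acre-ft = 4.934 × 10^7 m³
Δh = ΔV / (Sy × A) = 4.934 × 10^7 m³ / (0.031 × 1.7 × 10^8 m²) = 9.362 m

Δh ≈ 9.36 m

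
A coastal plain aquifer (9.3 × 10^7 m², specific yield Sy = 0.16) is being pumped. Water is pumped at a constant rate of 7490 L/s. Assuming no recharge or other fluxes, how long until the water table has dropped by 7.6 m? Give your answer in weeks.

ΔV = Sy × A × Δh = 0.16 × 9.3 × 10^7 × 7.6 = 1.131 × 10^8 m³
Q = 7490 L/s = 6.471 × 10^5 m³/d
t = ΔV / Q = 1.131 × 10^8 m³ / 6.471 × 10^5 m³/d = 174.8 d
t = 174.8 d ≈ 24.96 weeks

t ≈ 25 weeks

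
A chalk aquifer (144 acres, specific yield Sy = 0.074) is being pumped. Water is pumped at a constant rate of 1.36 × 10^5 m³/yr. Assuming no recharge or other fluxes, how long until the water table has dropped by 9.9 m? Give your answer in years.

A = 144 acres = 5.827 × 10^5 m²
ΔV = Sy × A × Δh = 0.074 × 5.827 × 10^5 × 9.9 = 4.269 × 10^5 m³
Q = 1.36 × 10^5 m³/yr = 372.6 m³/d
t = ΔV / Q = 4.269 × 10^5 m³ / 372.6 m³/d = 1146 d
t = 1146 d ≈ 3.139 years

t ≈ 3.14 years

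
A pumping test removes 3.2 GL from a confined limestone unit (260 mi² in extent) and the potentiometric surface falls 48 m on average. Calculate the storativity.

A = 260 mi² = 6.734 × 10^8 m²
ΔV = 3.2 GL = 3.2 × 10^6 m³
S = ΔV / (A × Δh) = 3.2 × 10^6 m³ / (6.734 × 10^8 m² × 48 m) = 9.9 × 10^-5

S ≈ 9.9 × 10^-5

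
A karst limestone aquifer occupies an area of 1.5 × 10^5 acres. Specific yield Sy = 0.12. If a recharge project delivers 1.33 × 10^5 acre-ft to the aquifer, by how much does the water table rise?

Δh ≈ 2.25 m

A = 1.5 × 10^5 acres = 6.07 × 10^8 m²
ΔV = 1.33 × 10^5 acre-ft = 1.641 × 10^8 m³
Δh = ΔV / (Sy × A) = 1.641 × 10^8 m³ / (0.12 × 6.07 × 10^8 m²) = 2.252 m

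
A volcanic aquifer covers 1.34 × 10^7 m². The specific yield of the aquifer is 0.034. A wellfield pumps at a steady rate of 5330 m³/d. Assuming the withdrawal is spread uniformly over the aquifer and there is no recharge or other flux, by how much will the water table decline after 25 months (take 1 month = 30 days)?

Δh ≈ 8.77 m

t = 25 months = 750 d
ΔV = Q × t = 5330 m³/d × 750 d = 3.998 × 10^6 m³
Δh = ΔV / (Sy × A) = 3.998 × 10^6 / (0.034 × 1.34 × 10^7) = 8.774 m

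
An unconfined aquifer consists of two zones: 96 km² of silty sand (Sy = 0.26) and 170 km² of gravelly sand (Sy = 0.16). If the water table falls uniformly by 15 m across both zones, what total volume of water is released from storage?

ΔV ≈ 7.82 × 10^8 m³

A₁ = 96 km² = 9.6 × 10^7 m²; A₂ = 170 km² = 1.7 × 10^8 m²
ΔV₁ = 0.26 × 9.6 × 10^7 × 15 = 3.744 × 10^8 m³
ΔV₂ = 0.16 × 1.7 × 10^8 × 15 = 4.08 × 10^8 m³
ΔV = ΔV₁ + ΔV₂ = 7.824 × 10^8 m³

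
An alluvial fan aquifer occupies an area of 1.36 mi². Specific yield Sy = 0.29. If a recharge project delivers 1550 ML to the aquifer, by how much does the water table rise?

A = 1.36 mi² = 3.522 × 10^6 m²
ΔV = 1550 ML = 1.55 × 10^6 m³
Δh = ΔV / (Sy × A) = 1.55 × 10^6 m³ / (0.29 × 3.522 × 10^6 m²) = 1.517 m

Δh ≈ 1.52 m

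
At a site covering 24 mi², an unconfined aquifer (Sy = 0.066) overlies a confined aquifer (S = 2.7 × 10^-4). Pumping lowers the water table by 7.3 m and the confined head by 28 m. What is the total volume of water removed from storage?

ΔV ≈ 3.04 × 10^7 m³

A = 24 mi² = 6.216 × 10^7 m²
Unconfined: ΔV_u = Sy × A × Δh_u = 0.066 × 6.216 × 10^7 × 7.3 = 2.995 × 10^7 m³
Confined: ΔV_c = S × A × Δh_c = 2.7 × 10^-4 × 6.216 × 10^7 × 28 = 4.699 × 10^5 m³
Total ΔV = 2.995 × 10^7 + 4.699 × 10^5 = 3.042 × 10^7 m³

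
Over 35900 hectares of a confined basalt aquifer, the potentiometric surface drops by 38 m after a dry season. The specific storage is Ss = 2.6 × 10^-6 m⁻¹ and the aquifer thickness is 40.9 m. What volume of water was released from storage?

ΔV ≈ 1.45 × 10^6 m³

S = Ss × b = 2.6 × 10^-6 m⁻¹ × 40.9 m = 1.063 × 10^-4
A = 35900 hectares = 3.59 × 10^8 m²
ΔV = S × A × Δh = 1.063 × 10^-4 × 3.59 × 10^8 m² × 38 m = 1.451 × 10^6 m³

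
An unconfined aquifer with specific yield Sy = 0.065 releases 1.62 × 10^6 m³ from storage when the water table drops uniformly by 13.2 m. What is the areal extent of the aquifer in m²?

A = ΔV / (Sy × Δh) = 1.62 × 10^6 / (0.065 × 13.2) = 1.888 × 10^6 m²

A ≈ 1.89 × 10^6 m²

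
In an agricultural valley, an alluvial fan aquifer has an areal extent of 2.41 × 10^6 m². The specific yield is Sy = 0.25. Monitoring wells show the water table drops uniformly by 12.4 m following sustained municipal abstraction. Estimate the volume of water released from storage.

ΔV = Sy × A × Δh = 0.25 × 2.41 × 10^6 m² × 12.4 m = 7.471 × 10^6 m³

ΔV ≈ 7.47 × 10^6 m³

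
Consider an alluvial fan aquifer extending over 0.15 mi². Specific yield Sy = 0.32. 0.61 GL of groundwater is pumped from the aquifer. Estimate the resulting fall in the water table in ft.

A = 0.15 mi² = 3.885 × 10^5 m²
ΔV = 0.61 GL = 6.1 × 10^5 m³
Δh = ΔV / (Sy × A) = 6.1 × 10^5 m³ / (0.32 × 3.885 × 10^5 m²) = 4.907 m
Δh = 4.907 m = 16.1 ft

Δh ≈ 16.1 ft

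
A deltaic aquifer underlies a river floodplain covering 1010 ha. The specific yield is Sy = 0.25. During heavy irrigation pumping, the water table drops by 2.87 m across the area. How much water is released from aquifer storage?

A = 1010 ha = 1.01 × 10^7 m²
ΔV = Sy × A × Δh = 0.25 × 1.01 × 10^7 m² × 2.87 m = 7.247 × 10^6 m³

ΔV ≈ 7.25 × 10^6 m³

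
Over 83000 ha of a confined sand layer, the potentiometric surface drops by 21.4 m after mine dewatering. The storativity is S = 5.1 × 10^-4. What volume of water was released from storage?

A = 83000 ha = 8.3 × 10^8 m²
ΔV = S × A × Δh = 5.1 × 10^-4 × 8.3 × 10^8 m² × 21.4 m = 9.059 × 10^6 m³

ΔV ≈ 9.06 × 10^6 m³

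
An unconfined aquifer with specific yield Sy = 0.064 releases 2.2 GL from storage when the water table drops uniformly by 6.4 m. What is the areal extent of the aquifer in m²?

ΔV = 2.2 GL = 2.2 × 10^6 m³
A = ΔV / (Sy × Δh) = 2.2 × 10^6 / (0.064 × 6.4) = 5.371 × 10^6 m²

A ≈ 5.37 × 10^6 m²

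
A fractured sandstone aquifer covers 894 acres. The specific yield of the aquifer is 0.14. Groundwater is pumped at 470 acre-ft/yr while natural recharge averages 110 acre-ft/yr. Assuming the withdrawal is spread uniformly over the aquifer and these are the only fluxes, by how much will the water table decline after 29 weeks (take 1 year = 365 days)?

Δh ≈ 0.488 m

A = 894 acres = 3.618 × 10^6 m²
Net abstraction = 470 − 110 = 360 acre-ft/yr
Q_net = 360 acre-ft/yr = 1217 m³/d
t = 29 weeks = 203 d
ΔV = Q × t = 1217 m³/d × 203 d = 2.47 × 10^5 m³
Δh = ΔV / (Sy × A) = 2.47 × 10^5 / (0.14 × 3.618 × 10^6) = 0.4876 m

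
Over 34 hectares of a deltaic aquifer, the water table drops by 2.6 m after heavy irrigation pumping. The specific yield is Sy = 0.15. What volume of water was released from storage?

ΔV ≈ 1.33 × 10^5 m³

A = 34 hectares = 3.4 × 10^5 m²
ΔV = Sy × A × Δh = 0.15 × 3.4 × 10^5 m² × 2.6 m = 1.326 × 10^5 m³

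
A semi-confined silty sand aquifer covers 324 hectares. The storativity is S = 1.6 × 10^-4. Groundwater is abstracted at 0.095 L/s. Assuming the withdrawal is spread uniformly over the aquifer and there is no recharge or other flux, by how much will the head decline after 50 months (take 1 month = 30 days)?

Δh ≈ 23.7 m

A = 324 hectares = 3.24 × 10^6 m²
Q = 0.095 L/s = 8.208 m³/d
t = 50 months = 1500 d
ΔV = Q × t = 8.208 m³/d × 1500 d = 12310 m³
Δh = ΔV / (S × A) = 12310 / (1.6 × 10^-4 × 3.24 × 10^6) = 23.75 m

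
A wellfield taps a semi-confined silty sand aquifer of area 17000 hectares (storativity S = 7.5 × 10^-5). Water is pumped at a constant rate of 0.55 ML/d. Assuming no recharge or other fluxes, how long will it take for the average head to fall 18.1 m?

t ≈ 420 days

A = 17000 hectares = 1.7 × 10^8 m²
ΔV = S × A × Δh = 7.5 × 10^-5 × 1.7 × 10^8 × 18.1 = 2.308 × 10^5 m³
Q = 0.55 ML/d = 550 m³/d
t = ΔV / Q = 2.308 × 10^5 m³ / 550 m³/d = 419.6 d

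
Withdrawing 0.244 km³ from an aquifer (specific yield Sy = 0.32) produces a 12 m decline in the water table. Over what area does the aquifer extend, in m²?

ΔV = 0.244 km³ = 2.44 × 10^8 m³
A = ΔV / (Sy × Δh) = 2.44 × 10^8 / (0.32 × 12) = 6.354 × 10^7 m²

A ≈ 6.35 × 10^7 m²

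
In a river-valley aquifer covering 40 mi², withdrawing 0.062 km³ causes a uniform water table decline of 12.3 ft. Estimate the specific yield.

A = 40 mi² = 1.036 × 10^8 m²
Δh = 12.3 ft = 3.749 m
ΔV = 0.062 km³ = 6.2 × 10^7 m³
Sy = ΔV / (A × Δh) = 6.2 × 10^7 m³ / (1.036 × 10^8 m² × 3.749 m) = 0.1596

Sy ≈ 0.16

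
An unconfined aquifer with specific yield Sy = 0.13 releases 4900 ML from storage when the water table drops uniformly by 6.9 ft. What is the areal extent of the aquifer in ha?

Δh = 6.9 ft = 2.103 m
ΔV = 4900 ML = 4.9 × 10^6 m³
A = ΔV / (Sy × Δh) = 4.9 × 10^6 / (0.13 × 2.103) = 1.792 × 10^7 m²
A = 1.792 × 10^7 m² = 1792 ha

A ≈ 1790 ha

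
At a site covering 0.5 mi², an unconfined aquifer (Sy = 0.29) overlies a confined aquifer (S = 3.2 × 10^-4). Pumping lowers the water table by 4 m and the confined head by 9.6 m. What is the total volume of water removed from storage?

A = 0.5 mi² = 1.295 × 10^6 m²
Unconfined: ΔV_u = Sy × A × Δh_u = 0.29 × 1.295 × 10^6 × 4 = 1.502 × 10^6 m³
Confined: ΔV_c = S × A × Δh_c = 3.2 × 10^-4 × 1.295 × 10^6 × 9.6 = 3978 m³
Total ΔV = 1.502 × 10^6 + 3978 = 1.506 × 10^6 m³

ΔV ≈ 1.51 × 10^6 m³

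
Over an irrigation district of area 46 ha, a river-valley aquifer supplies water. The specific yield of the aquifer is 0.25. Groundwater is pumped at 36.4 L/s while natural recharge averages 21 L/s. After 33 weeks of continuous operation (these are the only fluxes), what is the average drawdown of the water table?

Δh ≈ 2.67 m

A = 46 ha = 4.6 × 10^5 m²
Net abstraction = 36.4 − 21 = 15.4 L/s
Q_net = 15.4 L/s = 1331 m³/d
t = 33 weeks = 231 d
ΔV = Q × t = 1331 m³/d × 231 d = 3.074 × 10^5 m³
Δh = ΔV / (Sy × A) = 3.074 × 10^5 / (0.25 × 4.6 × 10^5) = 2.673 m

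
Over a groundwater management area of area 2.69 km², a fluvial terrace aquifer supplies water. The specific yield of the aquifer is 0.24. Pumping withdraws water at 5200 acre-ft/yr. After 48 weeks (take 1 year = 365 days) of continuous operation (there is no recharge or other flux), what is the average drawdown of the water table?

Δh ≈ 9.15 m

A = 2.69 km² = 2.69 × 10^6 m²
Q = 5200 acre-ft/yr = 17570 m³/d
t = 48 weeks = 336 d
ΔV = Q × t = 17570 m³/d × 336 d = 5.904 × 10^6 m³
Δh = ΔV / (Sy × A) = 5.904 × 10^6 / (0.24 × 2.69 × 10^6) = 9.146 m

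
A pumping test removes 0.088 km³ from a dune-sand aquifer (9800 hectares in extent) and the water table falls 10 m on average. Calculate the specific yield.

Sy ≈ 0.09

A = 9800 hectares = 9.8 × 10^7 m²
ΔV = 0.088 km³ = 8.8 × 10^7 m³
Sy = ΔV / (A × Δh) = 8.8 × 10^7 m³ / (9.8 × 10^7 m² × 10 m) = 0.0898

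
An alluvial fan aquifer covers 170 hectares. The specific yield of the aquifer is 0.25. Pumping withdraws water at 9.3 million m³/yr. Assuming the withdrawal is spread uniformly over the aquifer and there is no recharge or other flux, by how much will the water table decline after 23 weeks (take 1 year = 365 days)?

A = 170 hectares = 1.7 × 10^6 m²
Q = 9.3 million m³/yr = 25480 m³/d
t = 23 weeks = 161 d
ΔV = Q × t = 25480 m³/d × 161 d = 4.102 × 10^6 m³
Δh = ΔV / (Sy × A) = 4.102 × 10^6 / (0.25 × 1.7 × 10^6) = 9.652 m

Δh ≈ 9.65 m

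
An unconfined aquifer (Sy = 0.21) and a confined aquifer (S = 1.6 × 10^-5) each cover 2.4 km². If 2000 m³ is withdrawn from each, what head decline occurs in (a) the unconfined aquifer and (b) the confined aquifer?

Δh_u ≈ 0.00397 m; Δh_c ≈ 52.1 m

A = 2.4 km² = 2.4 × 10^6 m²
Unconfined: Δh_u = ΔV/(Sy·A) = 2000/(0.21 × 2.4 × 10^6) = 0.003968 m
Confined: Δh_c = ΔV/(S·A) = 2000/(1.6 × 10^-5 × 2.4 × 10^6) = 52.08 m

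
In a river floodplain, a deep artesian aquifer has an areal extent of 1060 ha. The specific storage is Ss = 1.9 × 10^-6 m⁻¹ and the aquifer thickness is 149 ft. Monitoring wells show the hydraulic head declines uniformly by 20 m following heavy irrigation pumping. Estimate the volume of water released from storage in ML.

b = 149 ft = 45.42 m
S = Ss × b = 1.9 × 10^-6 m⁻¹ × 45.42 m = 8.629 × 10^-5
A = 1060 ha = 1.06 × 10^7 m²
ΔV = S × A × Δh = 8.629 × 10^-5 × 1.06 × 10^7 m² × 20 m = 18290 m³
ΔV = 18290 m³ = 18.29 ML

ΔV ≈ 18.3 ML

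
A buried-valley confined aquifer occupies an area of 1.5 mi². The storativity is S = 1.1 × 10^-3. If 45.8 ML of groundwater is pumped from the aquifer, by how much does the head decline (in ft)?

A = 1.5 mi² = 3.885 × 10^6 m²
ΔV = 45.8 ML = 45800 m³
Δh = ΔV / (S × A) = 45800 m³ / (0.0011 × 3.885 × 10^6 m²) = 10.72 m
Δh = 10.72 m = 35.16 ft

Δh ≈ 35.2 ft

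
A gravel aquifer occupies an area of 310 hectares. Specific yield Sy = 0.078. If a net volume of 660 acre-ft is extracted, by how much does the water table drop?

Δh ≈ 3.37 m

A = 310 hectares = 3.1 × 10^6 m²
ΔV = 660 acre-ft = 8.141 × 10^5 m³
Δh = ΔV / (Sy × A) = 8.141 × 10^5 m³ / (0.078 × 3.1 × 10^6 m²) = 3.367 m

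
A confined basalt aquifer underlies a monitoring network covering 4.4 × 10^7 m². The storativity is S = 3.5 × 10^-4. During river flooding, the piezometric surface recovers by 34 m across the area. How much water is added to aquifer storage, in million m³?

ΔV ≈ 0.524 million m³

ΔV = S × A × Δh = 3.5 × 10^-4 × 4.4 × 10^7 m² × 34 m = 5.236 × 10^5 m³
ΔV = 5.236 × 10^5 m³ = 0.5236 million m³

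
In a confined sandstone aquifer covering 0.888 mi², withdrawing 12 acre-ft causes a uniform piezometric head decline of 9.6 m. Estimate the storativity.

S ≈ 6.7 × 10^-4

A = 0.888 mi² = 2.3 × 10^6 m²
ΔV = 12 acre-ft = 14800 m³
S = ΔV / (A × Δh) = 14800 m³ / (2.3 × 10^6 m² × 9.6 m) = 6.704 × 10^-4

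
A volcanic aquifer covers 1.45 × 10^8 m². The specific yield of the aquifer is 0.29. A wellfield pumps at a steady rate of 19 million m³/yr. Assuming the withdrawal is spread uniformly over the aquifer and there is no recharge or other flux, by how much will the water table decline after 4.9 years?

Q = 19 million m³/yr = 52050 m³/d
t = 4.9 years = 1789 d
ΔV = Q × t = 52050 m³/d × 1789 d = 9.31 × 10^7 m³
Δh = ΔV / (Sy × A) = 9.31 × 10^7 / (0.29 × 1.45 × 10^8) = 2.214 m

Δh ≈ 2.21 m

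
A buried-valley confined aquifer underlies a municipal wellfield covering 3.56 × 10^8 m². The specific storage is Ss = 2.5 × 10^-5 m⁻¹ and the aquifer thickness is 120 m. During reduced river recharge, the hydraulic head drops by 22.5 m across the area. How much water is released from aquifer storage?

ΔV ≈ 2.4 × 10^7 m³

S = Ss × b = 2.5 × 10^-5 m⁻¹ × 120 m = 3 × 10^-3
ΔV = S × A × Δh = 0.003 × 3.56 × 10^8 m² × 22.5 m = 2.403 × 10^7 m³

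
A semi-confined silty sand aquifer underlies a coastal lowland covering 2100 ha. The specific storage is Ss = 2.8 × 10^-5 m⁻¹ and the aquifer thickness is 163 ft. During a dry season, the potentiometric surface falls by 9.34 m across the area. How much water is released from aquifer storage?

b = 163 ft = 49.68 m
S = Ss × b = 2.8 × 10^-5 m⁻¹ × 49.68 m = 1.391 × 10^-3
A = 2100 ha = 2.1 × 10^7 m²
ΔV = S × A × Δh = 0.001391 × 2.1 × 10^7 m² × 9.34 m = 2.729 × 10^5 m³

ΔV ≈ 2.73 × 10^5 m³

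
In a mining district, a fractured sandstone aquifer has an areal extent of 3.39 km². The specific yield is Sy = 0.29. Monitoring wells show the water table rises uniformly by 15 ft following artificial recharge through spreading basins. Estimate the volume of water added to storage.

ΔV ≈ 4.49 × 10^6 m³

A = 3.39 km² = 3.39 × 10^6 m²
Δh = 15 ft = 4.572 m
ΔV = Sy × A × Δh = 0.29 × 3.39 × 10^6 m² × 4.572 m = 4.495 × 10^6 m³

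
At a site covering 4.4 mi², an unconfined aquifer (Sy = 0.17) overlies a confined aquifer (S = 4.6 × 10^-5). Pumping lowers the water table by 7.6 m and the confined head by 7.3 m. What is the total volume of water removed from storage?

A = 4.4 mi² = 1.14 × 10^7 m²
Unconfined: ΔV_u = Sy × A × Δh_u = 0.17 × 1.14 × 10^7 × 7.6 = 1.472 × 10^7 m³
Confined: ΔV_c = S × A × Δh_c = 4.6 × 10^-5 × 1.14 × 10^7 × 7.3 = 3827 m³
Total ΔV = 1.472 × 10^7 + 3827 = 1.473 × 10^7 m³

ΔV ≈ 1.47 × 10^7 m³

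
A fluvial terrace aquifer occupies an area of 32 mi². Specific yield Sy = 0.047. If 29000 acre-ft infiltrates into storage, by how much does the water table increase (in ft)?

Δh ≈ 30.1 ft

A = 32 mi² = 8.288 × 10^7 m²
ΔV = 29000 acre-ft = 3.577 × 10^7 m³
Δh = ΔV / (Sy × A) = 3.577 × 10^7 m³ / (0.047 × 8.288 × 10^7 m²) = 9.183 m
Δh = 9.183 m = 30.13 ft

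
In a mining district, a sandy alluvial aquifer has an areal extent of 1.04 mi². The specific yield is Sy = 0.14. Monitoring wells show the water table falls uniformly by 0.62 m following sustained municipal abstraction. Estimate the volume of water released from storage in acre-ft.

A = 1.04 mi² = 2.694 × 10^6 m²
ΔV = Sy × A × Δh = 0.14 × 2.694 × 10^6 m² × 0.62 m = 2.338 × 10^5 m³
ΔV = 2.338 × 10^5 m³ = 189.5 acre-ft

ΔV ≈ 190 acre-ft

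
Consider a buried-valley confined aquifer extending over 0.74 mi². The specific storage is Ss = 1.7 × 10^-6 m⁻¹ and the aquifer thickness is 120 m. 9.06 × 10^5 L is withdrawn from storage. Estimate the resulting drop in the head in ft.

Δh ≈ 7.6 ft

S = Ss × b = 1.7 × 10^-6 m⁻¹ × 120 m = 2.04 × 10^-4
A = 0.74 mi² = 1.917 × 10^6 m²
ΔV = 9.06 × 10^5 L = 906 m³
Δh = ΔV / (S × A) = 906 m³ / (2.04 × 10^-4 × 1.917 × 10^6 m²) = 2.317 m
Δh = 2.317 m = 7.602 ft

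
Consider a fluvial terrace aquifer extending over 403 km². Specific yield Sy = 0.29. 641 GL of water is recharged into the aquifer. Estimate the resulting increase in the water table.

A = 403 km² = 4.03 × 10^8 m²
ΔV = 641 GL = 6.41 × 10^8 m³
Δh = ΔV / (Sy × A) = 6.41 × 10^8 m³ / (0.29 × 4.03 × 10^8 m²) = 5.485 m

Δh ≈ 5.48 m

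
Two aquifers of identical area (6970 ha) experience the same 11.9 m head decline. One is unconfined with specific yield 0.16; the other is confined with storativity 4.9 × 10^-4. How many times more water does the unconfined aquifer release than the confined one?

A = 6970 ha = 6.97 × 10^7 m²
Unconfined: ΔV_u = Sy × A × Δh = 0.16 × 6.97 × 10^7 × 11.9 = 1.327 × 10^8 m³
Confined: ΔV_c = S × A × Δh = 4.9 × 10^-4 × 6.97 × 10^7 × 11.9 = 4.064 × 10^5 m³
Ratio = ΔV_u / ΔV_c = Sy / S = 0.16 / 4.9 × 10^-4 = 326.5

ΔV_u / ΔV_c ≈ 327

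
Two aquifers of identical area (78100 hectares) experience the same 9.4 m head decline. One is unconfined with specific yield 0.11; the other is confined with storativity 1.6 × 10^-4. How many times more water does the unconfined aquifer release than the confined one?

A = 78100 hectares = 7.81 × 10^8 m²
Unconfined: ΔV_u = Sy × A × Δh = 0.11 × 7.81 × 10^8 × 9.4 = 8.076 × 10^8 m³
Confined: ΔV_c = S × A × Δh = 1.6 × 10^-4 × 7.81 × 10^8 × 9.4 = 1.175 × 10^6 m³
Ratio = ΔV_u / ΔV_c = Sy / S = 0.11 / 1.6 × 10^-4 = 687.5

ΔV_u / ΔV_c ≈ 687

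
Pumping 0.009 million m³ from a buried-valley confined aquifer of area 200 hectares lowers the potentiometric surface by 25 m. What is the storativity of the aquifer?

S ≈ 1.8 × 10^-4

A = 200 hectares = 2 × 10^6 m²
ΔV = 0.009 million m³ = 9000 m³
S = ΔV / (A × Δh) = 9000 m³ / (2 × 10^6 m² × 25 m) = 1.8 × 10^-4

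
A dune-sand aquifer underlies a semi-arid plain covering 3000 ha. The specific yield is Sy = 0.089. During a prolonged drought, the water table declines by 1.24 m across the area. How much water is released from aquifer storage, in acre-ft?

ΔV ≈ 2680 acre-ft

A = 3000 ha = 3 × 10^7 m²
ΔV = Sy × A × Δh = 0.089 × 3 × 10^7 m² × 1.24 m = 3.311 × 10^6 m³
ΔV = 3.311 × 10^6 m³ = 2684 acre-ft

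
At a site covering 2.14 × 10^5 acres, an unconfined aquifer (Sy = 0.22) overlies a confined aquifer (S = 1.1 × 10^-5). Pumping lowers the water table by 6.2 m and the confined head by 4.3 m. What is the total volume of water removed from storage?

A = 2.14 × 10^5 acres = 8.66 × 10^8 m²
Unconfined: ΔV_u = Sy × A × Δh_u = 0.22 × 8.66 × 10^8 × 6.2 = 1.181 × 10^9 m³
Confined: ΔV_c = S × A × Δh_c = 1.1 × 10^-5 × 8.66 × 10^8 × 4.3 = 40960 m³
Total ΔV = 1.181 × 10^9 + 40960 = 1.181 × 10^9 m³

ΔV ≈ 1.18 × 10^9 m³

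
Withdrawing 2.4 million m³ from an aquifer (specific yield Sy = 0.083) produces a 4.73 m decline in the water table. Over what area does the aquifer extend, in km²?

A ≈ 6.11 km²

ΔV = 2.4 million m³ = 2.4 × 10^6 m³
A = ΔV / (Sy × Δh) = 2.4 × 10^6 / (0.083 × 4.73) = 6.113 × 10^6 m²
A = 6.113 × 10^6 m² = 6.113 km²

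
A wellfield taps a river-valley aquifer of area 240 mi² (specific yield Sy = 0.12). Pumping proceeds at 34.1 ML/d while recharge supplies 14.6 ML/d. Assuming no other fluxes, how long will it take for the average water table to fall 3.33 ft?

t ≈ 3880 days

A = 240 mi² = 6.216 × 10^8 m²
Δh = 3.33 ft = 1.015 m
ΔV = Sy × A × Δh = 0.12 × 6.216 × 10^8 × 1.015 = 7.571 × 10^7 m³
Net withdrawal = 34.1 − 14.6 = 19.5 ML/d = 19500 m³/d
t = ΔV / Q = 7.571 × 10^7 m³ / 19500 m³/d = 3883 d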